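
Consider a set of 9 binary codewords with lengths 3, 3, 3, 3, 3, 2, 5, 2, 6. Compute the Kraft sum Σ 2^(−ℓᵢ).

1.171875

With common denominator 2^6 = 64: Σ 2^(−ℓᵢ) = 8/64 + 8/64 + 8/64 + 8/64 + 8/64 + 16/64 + 2/64 + 16/64 + 1/64 = 75/64 = 1.171875.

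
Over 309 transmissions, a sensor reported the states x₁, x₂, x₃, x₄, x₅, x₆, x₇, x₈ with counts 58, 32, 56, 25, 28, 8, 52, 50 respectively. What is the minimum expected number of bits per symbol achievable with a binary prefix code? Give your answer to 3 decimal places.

2.919 bits/symbol

Probabilities are the counts divided by 309.
Repeatedly combine the two least-probable nodes; the expected code length is the sum of the merged weights.
merge 8/309 + 25/309 → 11/103
merge 28/309 + 32/309 → 20/103
merge 11/103 + 50/309 → 83/309
merge 52/309 + 56/309 → 36/103
merge 58/309 + 20/103 → 118/309
merge 83/309 + 36/103 → 191/309
merge 118/309 + 191/309 → 1
L = 11/103 + 20/103 + 83/309 + 36/103 + 118/309 + 191/309 + 1 = 902/309 ≈ 2.919 bits/symbol.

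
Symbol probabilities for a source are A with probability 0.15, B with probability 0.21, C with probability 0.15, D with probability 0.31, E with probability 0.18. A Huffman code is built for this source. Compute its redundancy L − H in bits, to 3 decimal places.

0.037 bits

Entropy H = −Σ p log₂ p ≈ 2.2630 bits.
Huffman merges: 3/20+3/20→3/10; 9/50+21/100→39/100; 3/10+31/100→61/100; 39/100+61/100→1. L = 23/10 ≈ 2.3000.
L − H = 2.3000 − 2.2630 = 0.037 bits.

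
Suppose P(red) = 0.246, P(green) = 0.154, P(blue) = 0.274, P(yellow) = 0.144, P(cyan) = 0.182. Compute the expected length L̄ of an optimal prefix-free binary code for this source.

Repeatedly combine the two least-probable nodes; the expected code length is the sum of the merged weights.
merge 18/125 + 77/500 → 149/500
merge 91/500 + 123/500 → 107/250
merge 137/500 + 149/500 → 143/250
merge 107/250 + 143/250 → 1
L = 149/500 + 107/250 + 143/250 + 1 = 1149/500 = 2.298 bits/symbol.

2.298 bits/symbol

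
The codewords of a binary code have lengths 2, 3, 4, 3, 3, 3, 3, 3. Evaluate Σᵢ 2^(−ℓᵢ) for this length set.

With common denominator 2^4 = 16: Σ 2^(−ℓᵢ) = 4/16 + 2/16 + 1/16 + 2/16 + 2/16 + 2/16 + 2/16 + 2/16 = 17/16 = 1.0625.

1.0625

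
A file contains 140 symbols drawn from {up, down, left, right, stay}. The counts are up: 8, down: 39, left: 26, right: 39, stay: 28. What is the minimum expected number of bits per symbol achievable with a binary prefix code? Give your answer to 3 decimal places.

2.243 bits/symbol

Probabilities are the counts divided by 140.
Repeatedly combine the two least-probable nodes; the expected code length is the sum of the merged weights.
merge 2/35 + 13/70 → 17/70
merge 1/5 + 17/70 → 31/70
merge 39/140 + 39/140 → 39/70
merge 31/70 + 39/70 → 1
L = 17/70 + 31/70 + 39/70 + 1 = 157/70 ≈ 2.243 bits/symbol.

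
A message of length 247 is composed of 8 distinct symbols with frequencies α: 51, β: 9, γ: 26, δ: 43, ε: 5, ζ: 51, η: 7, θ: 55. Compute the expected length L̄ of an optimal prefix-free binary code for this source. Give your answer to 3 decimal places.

Probabilities are the counts divided by 247.
Repeatedly combine the two least-probable nodes; the expected code length is the sum of the merged weights.
merge 5/247 + 7/247 → 12/247
merge 9/247 + 12/247 → 21/247
merge 21/247 + 2/19 → 47/247
merge 43/247 + 47/247 → 90/247
merge 51/247 + 51/247 → 102/247
merge 55/247 + 90/247 → 145/247
merge 102/247 + 145/247 → 1
L = 12/247 + 21/247 + 47/247 + 90/247 + 102/247 + 145/247 + 1 = 664/247 ≈ 2.688 bits/symbol.

2.688 bits/symbol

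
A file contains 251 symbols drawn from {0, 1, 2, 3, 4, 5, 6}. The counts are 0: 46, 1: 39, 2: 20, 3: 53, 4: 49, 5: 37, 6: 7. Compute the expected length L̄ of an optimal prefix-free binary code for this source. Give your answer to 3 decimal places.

2.701 bits/symbol

Probabilities are the counts divided by 251.
Repeatedly combine the two least-probable nodes; the expected code length is the sum of the merged weights.
merge 7/251 + 20/251 → 27/251
merge 27/251 + 37/251 → 64/251
merge 39/251 + 46/251 → 85/251
merge 49/251 + 53/251 → 102/251
merge 64/251 + 85/251 → 149/251
merge 102/251 + 149/251 → 1
L = 27/251 + 64/251 + 85/251 + 102/251 + 149/251 + 1 = 678/251 ≈ 2.701 bits/symbol.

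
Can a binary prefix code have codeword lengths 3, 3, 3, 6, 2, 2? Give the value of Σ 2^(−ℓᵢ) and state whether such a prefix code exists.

0.890625; yes

With common denominator 2^6 = 64: Σ 2^(−ℓᵢ) = 8/64 + 8/64 + 8/64 + 1/64 + 16/64 + 16/64 = 57/64 = 0.890625.
Kraft's inequality requires Σ ≤ 1; here Σ = 0.890625 ≤ 1, so such a prefix code exists.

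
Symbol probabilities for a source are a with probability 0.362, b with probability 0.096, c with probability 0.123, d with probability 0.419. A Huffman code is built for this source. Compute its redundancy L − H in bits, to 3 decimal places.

Entropy H = −Σ p log₂ p ≈ 1.7529 bits.
Huffman merges: 12/125+123/1000→219/1000; 219/1000+181/500→581/1000; 419/1000+581/1000→1. L = 9/5 ≈ 1.8000.
L − H = 1.8000 − 1.7529 = 0.047 bits.

0.047 bits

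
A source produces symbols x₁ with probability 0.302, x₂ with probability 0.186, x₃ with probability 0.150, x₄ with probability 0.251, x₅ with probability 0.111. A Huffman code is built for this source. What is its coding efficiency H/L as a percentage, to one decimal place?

98.9%

Entropy H = −Σ p log₂ p ≈ 2.2361 bits.
Huffman merges: 111/1000+3/20→261/1000; 93/500+251/1000→437/1000; 261/1000+151/500→563/1000; 437/1000+563/1000→1. L = 2261/1000 ≈ 2.2610.
Efficiency = H/L = 2.2361/2.2610 = 98.9%.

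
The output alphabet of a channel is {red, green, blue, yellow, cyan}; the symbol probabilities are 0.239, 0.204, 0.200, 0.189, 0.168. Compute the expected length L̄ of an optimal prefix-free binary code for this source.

Repeatedly combine the two least-probable nodes; the expected code length is the sum of the merged weights.
merge 21/125 + 189/1000 → 357/1000
merge 1/5 + 51/250 → 101/250
merge 239/1000 + 357/1000 → 149/250
merge 101/250 + 149/250 → 1
L = 357/1000 + 101/250 + 149/250 + 1 = 2357/1000 = 2.357 bits/symbol.

2.357 bits/symbol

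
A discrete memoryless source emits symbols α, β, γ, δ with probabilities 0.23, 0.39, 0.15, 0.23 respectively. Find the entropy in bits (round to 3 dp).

H = −Σ pᵢ log₂ pᵢ.
−0.23·log₂(0.23) = 0.4877
−0.39·log₂(0.39) = 0.5298
−0.15·log₂(0.15) = 0.4105
−0.23·log₂(0.23) = 0.4877
Sum ≈ 1.9157 → 1.916 bits.

1.916 bits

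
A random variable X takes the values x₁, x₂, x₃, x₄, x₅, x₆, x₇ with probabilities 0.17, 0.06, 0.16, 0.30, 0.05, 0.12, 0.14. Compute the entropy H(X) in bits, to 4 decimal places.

H = −Σ pᵢ log₂ pᵢ.
−0.17·log₂(0.17) = 0.4346
−0.06·log₂(0.06) = 0.2435
−0.16·log₂(0.16) = 0.4230
−0.30·log₂(0.30) = 0.5211
−0.05·log₂(0.05) = 0.2161
−0.12·log₂(0.12) = 0.3671
−0.14·log₂(0.14) = 0.3971
Sum ≈ 2.6025 → 2.6025 bits.

2.6025 bits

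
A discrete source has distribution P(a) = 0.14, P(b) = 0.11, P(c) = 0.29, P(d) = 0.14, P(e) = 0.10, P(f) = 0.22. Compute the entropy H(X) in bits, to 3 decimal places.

H = −Σ pᵢ log₂ pᵢ.
−0.14·log₂(0.14) = 0.3971
−0.11·log₂(0.11) = 0.3503
−0.29·log₂(0.29) = 0.5179
−0.14·log₂(0.14) = 0.3971
−0.10·log₂(0.10) = 0.3322
−0.22·log₂(0.22) = 0.4806
Sum ≈ 2.4752 → 2.475 bits.

2.475 bits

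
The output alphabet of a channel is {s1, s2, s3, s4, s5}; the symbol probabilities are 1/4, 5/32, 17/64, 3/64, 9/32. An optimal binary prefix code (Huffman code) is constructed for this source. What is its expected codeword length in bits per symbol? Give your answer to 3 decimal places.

Repeatedly combine the two least-probable nodes; the expected code length is the sum of the merged weights.
merge 3/64 + 5/32 → 13/64
merge 13/64 + 1/4 → 29/64
merge 17/64 + 9/32 → 35/64
merge 29/64 + 35/64 → 1
L = 13/64 + 29/64 + 35/64 + 1 = 141/64 ≈ 2.203 bits/symbol.

2.203 bits/symbol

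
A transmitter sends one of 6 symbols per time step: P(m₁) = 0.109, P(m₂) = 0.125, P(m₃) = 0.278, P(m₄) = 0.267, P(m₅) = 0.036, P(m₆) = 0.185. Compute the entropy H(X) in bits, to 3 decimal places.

2.369 bits

H = −Σ pᵢ log₂ pᵢ.
−0.109·log₂(0.109) = 0.3485
−0.125·log₂(0.125) = 0.3750
−0.278·log₂(0.278) = 0.5134
−0.267·log₂(0.267) = 0.5087
−0.036·log₂(0.036) = 0.1727
−0.185·log₂(0.185) = 0.4504
Sum ≈ 2.3686 → 2.369 bits.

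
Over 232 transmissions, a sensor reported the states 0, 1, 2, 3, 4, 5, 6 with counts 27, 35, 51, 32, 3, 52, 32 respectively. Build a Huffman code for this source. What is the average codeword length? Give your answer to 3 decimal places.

Probabilities are the counts divided by 232.
Repeatedly combine the two least-probable nodes; the expected code length is the sum of the merged weights.
merge 3/232 + 27/232 → 15/116
merge 15/116 + 4/29 → 31/116
merge 4/29 + 35/232 → 67/232
merge 51/232 + 13/58 → 103/232
merge 31/116 + 67/232 → 129/232
merge 103/232 + 129/232 → 1
L = 15/116 + 31/116 + 67/232 + 103/232 + 129/232 + 1 = 623/232 ≈ 2.685 bits/symbol.

2.685 bits/symbol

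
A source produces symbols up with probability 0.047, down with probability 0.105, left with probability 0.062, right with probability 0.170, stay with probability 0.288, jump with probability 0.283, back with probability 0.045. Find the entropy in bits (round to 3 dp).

H = −Σ pᵢ log₂ pᵢ.
−0.047·log₂(0.047) = 0.2073
−0.105·log₂(0.105) = 0.3414
−0.062·log₂(0.062) = 0.2487
−0.170·log₂(0.170) = 0.4346
−0.288·log₂(0.288) = 0.5172
−0.283·log₂(0.283) = 0.5154
−0.045·log₂(0.045) = 0.2013
Sum ≈ 2.4660 → 2.466 bits.

2.466 bits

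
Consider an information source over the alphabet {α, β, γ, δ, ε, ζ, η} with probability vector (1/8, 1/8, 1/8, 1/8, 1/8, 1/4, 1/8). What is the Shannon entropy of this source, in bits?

Each probability is a power of 1/2, so log₂(1/p) is an integer.
H = Σ p·log₂(1/p) = 1/8·3 + 1/8·3 + 1/8·3 + 1/8·3 + 1/8·3 + 1/4·2 + 1/8·3 = 2.75 bits.

2.75 bits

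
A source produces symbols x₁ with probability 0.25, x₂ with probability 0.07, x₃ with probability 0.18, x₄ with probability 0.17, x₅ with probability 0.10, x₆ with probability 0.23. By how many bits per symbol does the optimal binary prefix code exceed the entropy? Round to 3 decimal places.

Entropy H = −Σ p log₂ p ≈ 2.4683 bits.
Huffman merges: 7/100+1/10→17/100; 17/100+17/100→17/50; 9/50+23/100→41/100; 1/4+17/50→59/100; 41/100+59/100→1. L = 251/100 ≈ 2.5100.
L − H = 2.5100 − 2.4683 = 0.042 bits.

0.042 bits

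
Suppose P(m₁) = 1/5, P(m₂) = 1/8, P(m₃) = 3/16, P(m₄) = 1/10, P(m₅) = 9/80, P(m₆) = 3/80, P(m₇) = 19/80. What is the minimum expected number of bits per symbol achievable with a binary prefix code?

2.7 bits/symbol

Repeatedly combine the two least-probable nodes; the expected code length is the sum of the merged weights.
merge 3/80 + 1/10 → 11/80
merge 9/80 + 1/8 → 19/80
merge 11/80 + 3/16 → 13/40
merge 1/5 + 19/80 → 7/16
merge 19/80 + 13/40 → 9/16
merge 7/16 + 9/16 → 1
L = 11/80 + 19/80 + 13/40 + 7/16 + 9/16 + 1 = 27/10 = 2.7 bits/symbol.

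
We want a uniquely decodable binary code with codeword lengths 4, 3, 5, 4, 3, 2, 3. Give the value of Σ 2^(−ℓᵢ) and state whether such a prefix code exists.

With common denominator 2^5 = 32: Σ 2^(−ℓᵢ) = 2/32 + 4/32 + 1/32 + 2/32 + 4/32 + 8/32 + 4/32 = 25/32 = 0.78125.
Kraft's inequality requires Σ ≤ 1; here Σ = 0.78125 ≤ 1, so such a prefix code exists.

0.78125; yes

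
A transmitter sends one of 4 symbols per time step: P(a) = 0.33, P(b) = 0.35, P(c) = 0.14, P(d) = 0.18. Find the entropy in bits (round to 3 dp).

1.900 bits

H = −Σ pᵢ log₂ pᵢ.
−0.33·log₂(0.33) = 0.5278
−0.35·log₂(0.35) = 0.5301
−0.14·log₂(0.14) = 0.3971
−0.18·log₂(0.18) = 0.4453
Sum ≈ 1.9003 → 1.900 bits.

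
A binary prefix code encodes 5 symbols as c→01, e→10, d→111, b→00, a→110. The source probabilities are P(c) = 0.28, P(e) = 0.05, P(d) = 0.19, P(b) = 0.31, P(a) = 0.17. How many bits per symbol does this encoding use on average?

2.36 bits/symbol

L̄ = Σ pᵢ·ℓᵢ = 0.28·2 + 0.05·2 + 0.19·3 + 0.31·2 + 0.17·3 = 2.36 bits/symbol.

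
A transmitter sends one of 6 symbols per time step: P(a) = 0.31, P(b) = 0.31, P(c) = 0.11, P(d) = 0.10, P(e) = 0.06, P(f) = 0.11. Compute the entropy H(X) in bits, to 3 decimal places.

2.324 bits

H = −Σ pᵢ log₂ pᵢ.
−0.31·log₂(0.31) = 0.5238
−0.31·log₂(0.31) = 0.5238
−0.11·log₂(0.11) = 0.3503
−0.10·log₂(0.10) = 0.3322
−0.06·log₂(0.06) = 0.2435
−0.11·log₂(0.11) = 0.3503
Sum ≈ 2.3239 → 2.324 bits.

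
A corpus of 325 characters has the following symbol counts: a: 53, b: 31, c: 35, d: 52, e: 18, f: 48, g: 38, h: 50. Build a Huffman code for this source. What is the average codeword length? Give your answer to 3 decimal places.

Probabilities are the counts divided by 325.
Repeatedly combine the two least-probable nodes; the expected code length is the sum of the merged weights.
merge 18/325 + 31/325 → 49/325
merge 7/65 + 38/325 → 73/325
merge 48/325 + 49/325 → 97/325
merge 2/13 + 4/25 → 102/325
merge 53/325 + 73/325 → 126/325
merge 97/325 + 102/325 → 199/325
merge 126/325 + 199/325 → 1
L = 49/325 + 73/325 + 97/325 + 102/325 + 126/325 + 199/325 + 1 = 971/325 ≈ 2.988 bits/symbol.

2.988 bits/symbol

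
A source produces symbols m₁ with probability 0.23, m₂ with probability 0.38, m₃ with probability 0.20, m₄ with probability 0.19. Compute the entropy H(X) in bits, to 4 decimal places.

1.9377 bits

H = −Σ pᵢ log₂ pᵢ.
−0.23·log₂(0.23) = 0.4877
−0.38·log₂(0.38) = 0.5305
−0.20·log₂(0.20) = 0.4644
−0.19·log₂(0.19) = 0.4552
Sum ≈ 1.9377 → 1.9377 bits.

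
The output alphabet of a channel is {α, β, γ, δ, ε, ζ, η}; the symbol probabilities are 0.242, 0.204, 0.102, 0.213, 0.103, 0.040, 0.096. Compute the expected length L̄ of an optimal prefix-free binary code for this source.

2.681 bits/symbol

Repeatedly combine the two least-probable nodes; the expected code length is the sum of the merged weights.
merge 1/25 + 12/125 → 17/125
merge 51/500 + 103/1000 → 41/200
merge 17/125 + 51/250 → 17/50
merge 41/200 + 213/1000 → 209/500
merge 121/500 + 17/50 → 291/500
merge 209/500 + 291/500 → 1
L = 17/125 + 41/200 + 17/50 + 209/500 + 291/500 + 1 = 2681/1000 = 2.681 bits/symbol.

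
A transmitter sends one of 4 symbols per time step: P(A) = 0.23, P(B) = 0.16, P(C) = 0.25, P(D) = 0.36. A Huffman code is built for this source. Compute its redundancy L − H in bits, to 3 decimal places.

Entropy H = −Σ p log₂ p ≈ 1.9413 bits.
Huffman merges: 4/25+23/100→39/100; 1/4+9/25→61/100; 39/100+61/100→1. L = 2 ≈ 2.0000.
L − H = 2.0000 − 1.9413 = 0.059 bits.

0.059 bits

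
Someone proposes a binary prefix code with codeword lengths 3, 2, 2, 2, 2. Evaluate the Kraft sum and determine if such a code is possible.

1.125; no

With common denominator 2^3 = 8: Σ 2^(−ℓᵢ) = 1/8 + 2/8 + 2/8 + 2/8 + 2/8 = 9/8 = 1.125.
Kraft's inequality requires Σ ≤ 1; here Σ = 1.125 > 1, so no such prefix code exists.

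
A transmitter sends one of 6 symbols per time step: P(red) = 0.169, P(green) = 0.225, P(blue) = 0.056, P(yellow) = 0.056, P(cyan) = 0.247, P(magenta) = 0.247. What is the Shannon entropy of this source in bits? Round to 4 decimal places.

H = −Σ pᵢ log₂ pᵢ.
−0.169·log₂(0.169) = 0.4335
−0.225·log₂(0.225) = 0.4842
−0.056·log₂(0.056) = 0.2329
−0.056·log₂(0.056) = 0.2329
−0.247·log₂(0.247) = 0.4983
−0.247·log₂(0.247) = 0.4983
Sum ≈ 2.3800 → 2.3800 bits.

2.3800 bits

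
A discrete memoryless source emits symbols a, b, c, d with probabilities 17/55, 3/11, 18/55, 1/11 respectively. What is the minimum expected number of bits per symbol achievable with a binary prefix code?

2 bits/symbol

Repeatedly combine the two least-probable nodes; the expected code length is the sum of the merged weights.
merge 1/11 + 3/11 → 4/11
merge 17/55 + 18/55 → 7/11
merge 4/11 + 7/11 → 1
L = 4/11 + 7/11 + 1 = 2 bits/symbol.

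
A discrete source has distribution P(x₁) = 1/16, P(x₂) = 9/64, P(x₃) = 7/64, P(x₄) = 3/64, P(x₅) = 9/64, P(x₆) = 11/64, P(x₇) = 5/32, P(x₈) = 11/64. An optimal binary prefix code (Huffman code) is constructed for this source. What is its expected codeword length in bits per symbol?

Repeatedly combine the two least-probable nodes; the expected code length is the sum of the merged weights.
merge 3/64 + 1/16 → 7/64
merge 7/64 + 7/64 → 7/32
merge 9/64 + 9/64 → 9/32
merge 5/32 + 11/64 → 21/64
merge 11/64 + 7/32 → 25/64
merge 9/32 + 21/64 → 39/64
merge 25/64 + 39/64 → 1
L = 7/64 + 7/32 + 9/32 + 21/64 + 25/64 + 39/64 + 1 = 47/16 = 2.9375 bits/symbol.

2.9375 bits/symbol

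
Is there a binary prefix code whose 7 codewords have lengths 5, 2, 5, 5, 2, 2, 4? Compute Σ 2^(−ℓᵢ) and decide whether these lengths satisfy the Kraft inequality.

With common denominator 2^5 = 32: Σ 2^(−ℓᵢ) = 1/32 + 8/32 + 1/32 + 1/32 + 8/32 + 8/32 + 2/32 = 29/32 = 0.90625.
Kraft's inequality requires Σ ≤ 1; here Σ = 0.90625 ≤ 1, so such a prefix code exists.

0.90625; yes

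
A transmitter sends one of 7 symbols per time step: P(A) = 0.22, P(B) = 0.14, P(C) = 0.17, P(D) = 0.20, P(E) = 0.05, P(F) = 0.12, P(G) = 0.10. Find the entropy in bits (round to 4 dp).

H = −Σ pᵢ log₂ pᵢ.
−0.22·log₂(0.22) = 0.4806
−0.14·log₂(0.14) = 0.3971
−0.17·log₂(0.17) = 0.4346
−0.20·log₂(0.20) = 0.4644
−0.05·log₂(0.05) = 0.2161
−0.12·log₂(0.12) = 0.3671
−0.10·log₂(0.10) = 0.3322
Sum ≈ 2.6920 → 2.6920 bits.

2.6920 bits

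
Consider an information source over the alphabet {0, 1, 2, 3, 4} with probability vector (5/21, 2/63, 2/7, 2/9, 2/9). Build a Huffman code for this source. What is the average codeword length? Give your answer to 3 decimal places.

2.254 bits/symbol

Repeatedly combine the two least-probable nodes; the expected code length is the sum of the merged weights.
merge 2/63 + 2/9 → 16/63
merge 2/9 + 5/21 → 29/63
merge 16/63 + 2/7 → 34/63
merge 29/63 + 34/63 → 1
L = 16/63 + 29/63 + 34/63 + 1 = 142/63 ≈ 2.254 bits/symbol.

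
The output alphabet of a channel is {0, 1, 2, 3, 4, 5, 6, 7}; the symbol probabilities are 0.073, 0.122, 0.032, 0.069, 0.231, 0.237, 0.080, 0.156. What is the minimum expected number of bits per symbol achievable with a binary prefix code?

Repeatedly combine the two least-probable nodes; the expected code length is the sum of the merged weights.
merge 4/125 + 69/1000 → 101/1000
merge 73/1000 + 2/25 → 153/1000
merge 101/1000 + 61/500 → 223/1000
merge 153/1000 + 39/250 → 309/1000
merge 223/1000 + 231/1000 → 227/500
merge 237/1000 + 309/1000 → 273/500
merge 227/500 + 273/500 → 1
L = 101/1000 + 153/1000 + 223/1000 + 309/1000 + 227/500 + 273/500 + 1 = 1393/500 = 2.786 bits/symbol.

2.786 bits/symbol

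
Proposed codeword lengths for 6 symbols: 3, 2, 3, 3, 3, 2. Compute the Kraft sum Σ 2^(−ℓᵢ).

With common denominator 2^3 = 8: Σ 2^(−ℓᵢ) = 1/8 + 2/8 + 1/8 + 1/8 + 1/8 + 2/8 = 8/8 = 1.

1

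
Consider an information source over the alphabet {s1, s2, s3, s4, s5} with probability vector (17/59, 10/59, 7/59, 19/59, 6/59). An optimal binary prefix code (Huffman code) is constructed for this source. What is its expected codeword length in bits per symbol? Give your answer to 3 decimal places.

Repeatedly combine the two least-probable nodes; the expected code length is the sum of the merged weights.
merge 6/59 + 7/59 → 13/59
merge 10/59 + 13/59 → 23/59
merge 17/59 + 19/59 → 36/59
merge 23/59 + 36/59 → 1
L = 13/59 + 23/59 + 36/59 + 1 = 131/59 ≈ 2.220 bits/symbol.

2.220 bits/symbol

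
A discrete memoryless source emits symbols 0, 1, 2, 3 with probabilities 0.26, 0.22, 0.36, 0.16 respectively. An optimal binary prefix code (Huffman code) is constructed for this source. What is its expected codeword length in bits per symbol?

Repeatedly combine the two least-probable nodes; the expected code length is the sum of the merged weights.
merge 4/25 + 11/50 → 19/50
merge 13/50 + 9/25 → 31/50
merge 19/50 + 31/50 → 1
L = 19/50 + 31/50 + 1 = 2 bits/symbol.

2 bits/symbol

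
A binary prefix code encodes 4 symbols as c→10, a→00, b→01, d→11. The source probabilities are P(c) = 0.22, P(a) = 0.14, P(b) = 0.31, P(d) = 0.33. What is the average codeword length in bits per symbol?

2 bits/symbol

L̄ = Σ pᵢ·ℓᵢ = 0.22·2 + 0.14·2 + 0.31·2 + 0.33·2 = 2 bits/symbol.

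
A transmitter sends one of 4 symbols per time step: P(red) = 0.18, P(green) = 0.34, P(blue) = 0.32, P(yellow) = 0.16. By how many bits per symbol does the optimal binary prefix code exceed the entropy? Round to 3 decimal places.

Entropy H = −Σ p log₂ p ≈ 1.9235 bits.
Huffman merges: 4/25+9/50→17/50; 8/25+17/50→33/50; 17/50+33/50→1. L = 2 ≈ 2.0000.
L − H = 2.0000 − 1.9235 = 0.076 bits.

0.076 bits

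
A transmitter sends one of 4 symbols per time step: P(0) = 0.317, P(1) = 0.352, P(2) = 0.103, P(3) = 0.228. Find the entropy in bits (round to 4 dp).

1.8797 bits

H = −Σ pᵢ log₂ pᵢ.
−0.317·log₂(0.317) = 0.5254
−0.352·log₂(0.352) = 0.5302
−0.103·log₂(0.103) = 0.3378
−0.228·log₂(0.228) = 0.4863
Sum ≈ 1.8797 → 1.8797 bits.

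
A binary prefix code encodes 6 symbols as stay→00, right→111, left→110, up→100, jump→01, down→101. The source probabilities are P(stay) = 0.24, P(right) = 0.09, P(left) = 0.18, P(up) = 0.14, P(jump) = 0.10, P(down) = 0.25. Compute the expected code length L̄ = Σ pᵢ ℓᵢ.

L̄ = Σ pᵢ·ℓᵢ = 0.24·2 + 0.09·3 + 0.18·3 + 0.14·3 + 0.10·2 + 0.25·3 = 2.66 bits/symbol.

2.66 bits/symbol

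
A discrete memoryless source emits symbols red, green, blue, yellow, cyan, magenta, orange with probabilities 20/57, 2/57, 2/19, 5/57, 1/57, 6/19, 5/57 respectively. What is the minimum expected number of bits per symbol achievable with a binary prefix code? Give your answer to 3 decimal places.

2.368 bits/symbol

Repeatedly combine the two least-probable nodes; the expected code length is the sum of the merged weights.
merge 1/57 + 2/57 → 1/19
merge 1/19 + 5/57 → 8/57
merge 5/57 + 2/19 → 11/57
merge 8/57 + 11/57 → 1/3
merge 6/19 + 1/3 → 37/57
merge 20/57 + 37/57 → 1
L = 1/19 + 8/57 + 11/57 + 1/3 + 37/57 + 1 = 45/19 ≈ 2.368 bits/symbol.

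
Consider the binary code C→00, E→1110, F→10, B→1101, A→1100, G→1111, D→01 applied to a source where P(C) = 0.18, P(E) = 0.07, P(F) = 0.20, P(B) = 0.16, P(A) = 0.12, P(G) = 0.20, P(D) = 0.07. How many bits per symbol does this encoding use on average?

L̄ = Σ pᵢ·ℓᵢ = 0.18·2 + 0.07·4 + 0.20·2 + 0.16·4 + 0.12·4 + 0.20·4 + 0.07·2 = 3.1 bits/symbol.

3.1 bits/symbol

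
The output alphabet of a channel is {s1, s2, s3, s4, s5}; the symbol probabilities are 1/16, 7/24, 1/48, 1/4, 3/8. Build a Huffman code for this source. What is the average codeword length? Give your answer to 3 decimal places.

Repeatedly combine the two least-probable nodes; the expected code length is the sum of the merged weights.
merge 1/48 + 1/16 → 1/12
merge 1/12 + 1/4 → 1/3
merge 7/24 + 1/3 → 5/8
merge 3/8 + 5/8 → 1
L = 1/12 + 1/3 + 5/8 + 1 = 49/24 ≈ 2.042 bits/symbol.

2.042 bits/symbol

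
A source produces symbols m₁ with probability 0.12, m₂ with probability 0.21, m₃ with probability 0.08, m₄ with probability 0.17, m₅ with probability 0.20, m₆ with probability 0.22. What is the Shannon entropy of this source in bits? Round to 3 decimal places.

2.511 bits

H = −Σ pᵢ log₂ pᵢ.
−0.12·log₂(0.12) = 0.3671
−0.21·log₂(0.21) = 0.4728
−0.08·log₂(0.08) = 0.2915
−0.17·log₂(0.17) = 0.4346
−0.20·log₂(0.20) = 0.4644
−0.22·log₂(0.22) = 0.4806
Sum ≈ 2.5109 → 2.511 bits.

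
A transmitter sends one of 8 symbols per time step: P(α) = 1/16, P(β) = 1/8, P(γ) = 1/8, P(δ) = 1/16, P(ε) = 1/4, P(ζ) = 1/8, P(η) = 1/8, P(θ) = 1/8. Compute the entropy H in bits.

2.875 bits

Each probability is a power of 1/2, so log₂(1/p) is an integer.
H = Σ p·log₂(1/p) = 1/16·4 + 1/8·3 + 1/8·3 + 1/16·4 + 1/4·2 + 1/8·3 + 1/8·3 + 1/8·3 = 2.875 bits.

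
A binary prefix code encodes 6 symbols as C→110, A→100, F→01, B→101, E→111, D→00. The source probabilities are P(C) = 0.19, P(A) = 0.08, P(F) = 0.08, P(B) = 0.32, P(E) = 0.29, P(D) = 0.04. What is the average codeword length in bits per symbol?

2.88 bits/symbol

L̄ = Σ pᵢ·ℓᵢ = 0.19·3 + 0.08·3 + 0.08·2 + 0.32·3 + 0.29·3 + 0.04·2 = 2.88 bits/symbol.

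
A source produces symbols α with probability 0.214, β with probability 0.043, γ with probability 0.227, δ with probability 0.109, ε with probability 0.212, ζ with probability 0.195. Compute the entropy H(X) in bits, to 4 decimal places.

H = −Σ pᵢ log₂ pᵢ.
−0.214·log₂(0.214) = 0.4760
−0.043·log₂(0.043) = 0.1952
−0.227·log₂(0.227) = 0.4856
−0.109·log₂(0.109) = 0.3485
−0.212·log₂(0.212) = 0.4744
−0.195·log₂(0.195) = 0.4599
Sum ≈ 2.4397 → 2.4397 bits.

2.4397 bits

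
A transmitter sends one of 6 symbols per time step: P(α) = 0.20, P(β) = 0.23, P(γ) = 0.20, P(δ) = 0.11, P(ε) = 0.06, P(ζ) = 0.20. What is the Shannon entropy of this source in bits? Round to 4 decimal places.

2.4746 bits

H = −Σ pᵢ log₂ pᵢ.
−0.20·log₂(0.20) = 0.4644
−0.23·log₂(0.23) = 0.4877
−0.20·log₂(0.20) = 0.4644
−0.11·log₂(0.11) = 0.3503
−0.06·log₂(0.06) = 0.2435
−0.20·log₂(0.20) = 0.4644
Sum ≈ 2.4746 → 2.4746 bits.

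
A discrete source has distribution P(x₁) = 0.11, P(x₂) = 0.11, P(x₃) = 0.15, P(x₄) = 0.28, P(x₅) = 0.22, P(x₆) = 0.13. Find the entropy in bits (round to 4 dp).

H = −Σ pᵢ log₂ pᵢ.
−0.11·log₂(0.11) = 0.3503
−0.11·log₂(0.11) = 0.3503
−0.15·log₂(0.15) = 0.4105
−0.28·log₂(0.28) = 0.5142
−0.22·log₂(0.22) = 0.4806
−0.13·log₂(0.13) = 0.3826
Sum ≈ 2.4886 → 2.4886 bits.

2.4886 bits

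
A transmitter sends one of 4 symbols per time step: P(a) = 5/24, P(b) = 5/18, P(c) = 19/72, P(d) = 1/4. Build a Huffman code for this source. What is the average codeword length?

2 bits/symbol

Repeatedly combine the two least-probable nodes; the expected code length is the sum of the merged weights.
merge 5/24 + 1/4 → 11/24
merge 19/72 + 5/18 → 13/24
merge 11/24 + 13/24 → 1
L = 11/24 + 13/24 + 1 = 2 bits/symbol.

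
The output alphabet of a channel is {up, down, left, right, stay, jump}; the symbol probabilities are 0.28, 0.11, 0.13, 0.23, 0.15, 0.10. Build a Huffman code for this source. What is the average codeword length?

2.49 bits/symbol

Repeatedly combine the two least-probable nodes; the expected code length is the sum of the merged weights.
merge 1/10 + 11/100 → 21/100
merge 13/100 + 3/20 → 7/25
merge 21/100 + 23/100 → 11/25
merge 7/25 + 7/25 → 14/25
merge 11/25 + 14/25 → 1
L = 21/100 + 7/25 + 11/25 + 14/25 + 1 = 249/100 = 2.49 bits/symbol.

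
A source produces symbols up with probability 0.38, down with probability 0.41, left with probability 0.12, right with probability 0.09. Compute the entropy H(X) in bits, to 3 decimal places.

1.738 bits

H = −Σ pᵢ log₂ pᵢ.
−0.38·log₂(0.38) = 0.5305
−0.41·log₂(0.41) = 0.5274
−0.12·log₂(0.12) = 0.3671
−0.09·log₂(0.09) = 0.3127
Sum ≈ 1.7376 → 1.738 bits.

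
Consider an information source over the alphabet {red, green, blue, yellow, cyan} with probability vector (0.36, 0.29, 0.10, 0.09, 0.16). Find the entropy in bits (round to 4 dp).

H = −Σ pᵢ log₂ pᵢ.
−0.36·log₂(0.36) = 0.5306
−0.29·log₂(0.29) = 0.5179
−0.10·log₂(0.10) = 0.3322
−0.09·log₂(0.09) = 0.3127
−0.16·log₂(0.16) = 0.4230
Sum ≈ 2.1164 → 2.1164 bits.

2.1164 bits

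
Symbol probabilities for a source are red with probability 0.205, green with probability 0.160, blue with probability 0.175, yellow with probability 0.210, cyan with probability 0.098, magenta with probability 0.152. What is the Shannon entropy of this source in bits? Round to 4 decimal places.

2.5461 bits

H = −Σ pᵢ log₂ pᵢ.
−0.205·log₂(0.205) = 0.4687
−0.160·log₂(0.160) = 0.4230
−0.175·log₂(0.175) = 0.4401
−0.210·log₂(0.210) = 0.4728
−0.098·log₂(0.098) = 0.3284
−0.152·log₂(0.152) = 0.4131
Sum ≈ 2.5461 → 2.5461 bits.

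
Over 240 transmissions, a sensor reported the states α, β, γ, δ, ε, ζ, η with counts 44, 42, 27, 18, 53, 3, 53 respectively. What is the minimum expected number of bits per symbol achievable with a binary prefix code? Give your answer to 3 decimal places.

Probabilities are the counts divided by 240.
Repeatedly combine the two least-probable nodes; the expected code length is the sum of the merged weights.
merge 1/80 + 3/40 → 7/80
merge 7/80 + 9/80 → 1/5
merge 7/40 + 11/60 → 43/120
merge 1/5 + 53/240 → 101/240
merge 53/240 + 43/120 → 139/240
merge 101/240 + 139/240 → 1
L = 7/80 + 1/5 + 43/120 + 101/240 + 139/240 + 1 = 127/48 ≈ 2.646 bits/symbol.

2.646 bits/symbol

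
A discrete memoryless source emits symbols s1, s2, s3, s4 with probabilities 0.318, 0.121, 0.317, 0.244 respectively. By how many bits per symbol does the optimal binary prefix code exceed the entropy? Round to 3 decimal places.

Entropy H = −Σ p log₂ p ≈ 1.9163 bits.
Huffman merges: 121/1000+61/250→73/200; 317/1000+159/500→127/200; 73/200+127/200→1. L = 2 ≈ 2.0000.
L − H = 2.0000 − 1.9163 = 0.084 bits.

0.084 bits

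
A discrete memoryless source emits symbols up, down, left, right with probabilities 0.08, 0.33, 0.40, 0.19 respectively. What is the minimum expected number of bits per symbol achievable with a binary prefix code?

Repeatedly combine the two least-probable nodes; the expected code length is the sum of the merged weights.
merge 2/25 + 19/100 → 27/100
merge 27/100 + 33/100 → 3/5
merge 2/5 + 3/5 → 1
L = 27/100 + 3/5 + 1 = 187/100 = 1.87 bits/symbol.

1.87 bits/symbol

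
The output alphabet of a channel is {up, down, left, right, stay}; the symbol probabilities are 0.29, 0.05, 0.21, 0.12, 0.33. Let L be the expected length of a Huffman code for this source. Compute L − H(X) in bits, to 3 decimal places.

Entropy H = −Σ p log₂ p ≈ 2.1017 bits.
Huffman merges: 1/20+3/25→17/100; 17/100+21/100→19/50; 29/100+33/100→31/50; 19/50+31/50→1. L = 217/100 ≈ 2.1700.
L − H = 2.1700 − 2.1017 = 0.068 bits.

0.068 bits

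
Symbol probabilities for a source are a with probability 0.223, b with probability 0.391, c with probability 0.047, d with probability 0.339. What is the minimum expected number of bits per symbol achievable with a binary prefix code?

Repeatedly combine the two least-probable nodes; the expected code length is the sum of the merged weights.
merge 47/1000 + 223/1000 → 27/100
merge 27/100 + 339/1000 → 609/1000
merge 391/1000 + 609/1000 → 1
L = 27/100 + 609/1000 + 1 = 1879/1000 = 1.879 bits/symbol.

1.879 bits/symbol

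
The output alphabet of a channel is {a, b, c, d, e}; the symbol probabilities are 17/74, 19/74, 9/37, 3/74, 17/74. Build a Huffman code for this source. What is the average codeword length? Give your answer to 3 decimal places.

2.270 bits/symbol

Repeatedly combine the two least-probable nodes; the expected code length is the sum of the merged weights.
merge 3/74 + 17/74 → 10/37
merge 17/74 + 9/37 → 35/74
merge 19/74 + 10/37 → 39/74
merge 35/74 + 39/74 → 1
L = 10/37 + 35/74 + 39/74 + 1 = 84/37 ≈ 2.270 bits/symbol.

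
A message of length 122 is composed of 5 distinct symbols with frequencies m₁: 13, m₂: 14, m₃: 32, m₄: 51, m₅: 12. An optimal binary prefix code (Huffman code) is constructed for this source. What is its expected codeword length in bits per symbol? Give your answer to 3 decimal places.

Probabilities are the counts divided by 122.
Repeatedly combine the two least-probable nodes; the expected code length is the sum of the merged weights.
merge 6/61 + 13/122 → 25/122
merge 7/61 + 25/122 → 39/122
merge 16/61 + 39/122 → 71/122
merge 51/122 + 71/122 → 1
L = 25/122 + 39/122 + 71/122 + 1 = 257/122 ≈ 2.107 bits/symbol.

2.107 bits/symbol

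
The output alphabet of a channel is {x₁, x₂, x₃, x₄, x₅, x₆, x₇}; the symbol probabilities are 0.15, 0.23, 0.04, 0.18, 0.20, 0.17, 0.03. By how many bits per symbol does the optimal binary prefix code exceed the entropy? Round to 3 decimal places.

Entropy H = −Σ p log₂ p ≈ 2.5800 bits.
Huffman merges: 3/100+1/25→7/100; 7/100+3/20→11/50; 17/100+9/50→7/20; 1/5+11/50→21/50; 23/100+7/20→29/50; 21/50+29/50→1. L = 66/25 ≈ 2.6400.
L − H = 2.6400 − 2.5800 = 0.060 bits.

0.060 bits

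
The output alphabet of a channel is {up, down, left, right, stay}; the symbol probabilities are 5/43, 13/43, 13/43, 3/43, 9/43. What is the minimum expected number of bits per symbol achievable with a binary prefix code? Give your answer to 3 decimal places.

Repeatedly combine the two least-probable nodes; the expected code length is the sum of the merged weights.
merge 3/43 + 5/43 → 8/43
merge 8/43 + 9/43 → 17/43
merge 13/43 + 13/43 → 26/43
merge 17/43 + 26/43 → 1
L = 8/43 + 17/43 + 26/43 + 1 = 94/43 ≈ 2.186 bits/symbol.

2.186 bits/symbol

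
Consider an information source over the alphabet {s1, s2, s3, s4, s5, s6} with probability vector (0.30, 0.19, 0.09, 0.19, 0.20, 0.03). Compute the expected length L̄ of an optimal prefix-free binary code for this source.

2.43 bits/symbol

Repeatedly combine the two least-probable nodes; the expected code length is the sum of the merged weights.
merge 3/100 + 9/100 → 3/25
merge 3/25 + 19/100 → 31/100
merge 19/100 + 1/5 → 39/100
merge 3/10 + 31/100 → 61/100
merge 39/100 + 61/100 → 1
L = 3/25 + 31/100 + 39/100 + 61/100 + 1 = 243/100 = 2.43 bits/symbol.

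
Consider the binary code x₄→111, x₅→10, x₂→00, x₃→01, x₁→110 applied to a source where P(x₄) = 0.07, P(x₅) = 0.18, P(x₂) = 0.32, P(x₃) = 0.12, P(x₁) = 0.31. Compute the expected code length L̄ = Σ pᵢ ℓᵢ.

2.38 bits/symbol

L̄ = Σ pᵢ·ℓᵢ = 0.07·3 + 0.18·2 + 0.32·2 + 0.12·2 + 0.31·3 = 2.38 bits/symbol.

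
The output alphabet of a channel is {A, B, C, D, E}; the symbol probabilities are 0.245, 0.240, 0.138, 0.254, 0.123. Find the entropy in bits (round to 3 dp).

H = −Σ pᵢ log₂ pᵢ.
−0.245·log₂(0.245) = 0.4971
−0.240·log₂(0.240) = 0.4941
−0.138·log₂(0.138) = 0.3943
−0.254·log₂(0.254) = 0.5022
−0.123·log₂(0.123) = 0.3719
Sum ≈ 2.2596 → 2.260 bits.

2.260 bits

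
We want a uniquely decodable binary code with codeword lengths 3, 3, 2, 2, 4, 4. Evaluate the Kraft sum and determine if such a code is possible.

With common denominator 2^4 = 16: Σ 2^(−ℓᵢ) = 2/16 + 2/16 + 4/16 + 4/16 + 1/16 + 1/16 = 14/16 = 0.875.
Kraft's inequality requires Σ ≤ 1; here Σ = 0.875 ≤ 1, so such a prefix code exists.

0.875; yes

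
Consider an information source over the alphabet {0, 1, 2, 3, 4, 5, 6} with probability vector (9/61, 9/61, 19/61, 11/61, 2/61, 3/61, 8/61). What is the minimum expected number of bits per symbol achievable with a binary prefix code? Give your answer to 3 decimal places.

2.590 bits/symbol

Repeatedly combine the two least-probable nodes; the expected code length is the sum of the merged weights.
merge 2/61 + 3/61 → 5/61
merge 5/61 + 8/61 → 13/61
merge 9/61 + 9/61 → 18/61
merge 11/61 + 13/61 → 24/61
merge 18/61 + 19/61 → 37/61
merge 24/61 + 37/61 → 1
L = 5/61 + 13/61 + 18/61 + 24/61 + 37/61 + 1 = 158/61 ≈ 2.590 bits/symbol.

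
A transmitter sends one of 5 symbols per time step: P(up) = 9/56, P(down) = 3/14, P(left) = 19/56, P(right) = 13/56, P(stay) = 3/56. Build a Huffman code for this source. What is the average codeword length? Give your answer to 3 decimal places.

Repeatedly combine the two least-probable nodes; the expected code length is the sum of the merged weights.
merge 3/56 + 9/56 → 3/14
merge 3/14 + 3/14 → 3/7
merge 13/56 + 19/56 → 4/7
merge 3/7 + 4/7 → 1
L = 3/14 + 3/7 + 4/7 + 1 = 31/14 ≈ 2.214 bits/symbol.

2.214 bits/symbol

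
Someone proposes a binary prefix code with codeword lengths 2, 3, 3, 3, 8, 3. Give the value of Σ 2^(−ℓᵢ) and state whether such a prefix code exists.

With common denominator 2^8 = 256: Σ 2^(−ℓᵢ) = 64/256 + 32/256 + 32/256 + 32/256 + 1/256 + 32/256 = 193/256 = 0.75390625.
Kraft's inequality requires Σ ≤ 1; here Σ = 0.75390625 ≤ 1, so such a prefix code exists.

0.75390625; yes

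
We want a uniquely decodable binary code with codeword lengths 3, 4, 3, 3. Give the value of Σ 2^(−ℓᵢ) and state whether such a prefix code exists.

With common denominator 2^4 = 16: Σ 2^(−ℓᵢ) = 2/16 + 1/16 + 2/16 + 2/16 = 7/16 = 0.4375.
Kraft's inequality requires Σ ≤ 1; here Σ = 0.4375 ≤ 1, so such a prefix code exists.

0.4375; yes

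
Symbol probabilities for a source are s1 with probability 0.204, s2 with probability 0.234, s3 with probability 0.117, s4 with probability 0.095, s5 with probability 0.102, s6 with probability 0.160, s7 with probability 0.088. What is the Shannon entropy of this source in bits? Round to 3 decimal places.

H = −Σ pᵢ log₂ pᵢ.
−0.204·log₂(0.204) = 0.4678
−0.234·log₂(0.234) = 0.4903
−0.117·log₂(0.117) = 0.3622
−0.095·log₂(0.095) = 0.3226
−0.102·log₂(0.102) = 0.3359
−0.160·log₂(0.160) = 0.4230
−0.088·log₂(0.088) = 0.3086
Sum ≈ 2.7104 → 2.710 bits.

2.710 bits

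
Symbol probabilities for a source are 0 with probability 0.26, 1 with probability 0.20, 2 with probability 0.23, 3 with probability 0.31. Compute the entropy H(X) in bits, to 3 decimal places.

1.981 bits

H = −Σ pᵢ log₂ pᵢ.
−0.26·log₂(0.26) = 0.5053
−0.20·log₂(0.20) = 0.4644
−0.23·log₂(0.23) = 0.4877
−0.31·log₂(0.31) = 0.5238
Sum ≈ 1.9811 → 1.981 bits.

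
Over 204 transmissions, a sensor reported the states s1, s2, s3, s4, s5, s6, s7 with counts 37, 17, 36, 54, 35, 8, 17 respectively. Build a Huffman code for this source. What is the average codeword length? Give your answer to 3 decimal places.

Probabilities are the counts divided by 204.
Repeatedly combine the two least-probable nodes; the expected code length is the sum of the merged weights.
merge 2/51 + 1/12 → 25/204
merge 1/12 + 25/204 → 7/34
merge 35/204 + 3/17 → 71/204
merge 37/204 + 7/34 → 79/204
merge 9/34 + 71/204 → 125/204
merge 79/204 + 125/204 → 1
L = 25/204 + 7/34 + 71/204 + 79/204 + 125/204 + 1 = 91/34 ≈ 2.676 bits/symbol.

2.676 bits/symbol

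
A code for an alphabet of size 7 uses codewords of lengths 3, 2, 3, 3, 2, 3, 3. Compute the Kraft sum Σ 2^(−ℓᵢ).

1.125

With common denominator 2^3 = 8: Σ 2^(−ℓᵢ) = 1/8 + 2/8 + 1/8 + 1/8 + 2/8 + 1/8 + 1/8 = 9/8 = 1.125.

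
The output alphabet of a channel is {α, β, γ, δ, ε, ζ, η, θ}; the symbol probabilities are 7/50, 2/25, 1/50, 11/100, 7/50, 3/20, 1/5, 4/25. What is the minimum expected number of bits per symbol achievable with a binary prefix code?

2.9 bits/symbol

Repeatedly combine the two least-probable nodes; the expected code length is the sum of the merged weights.
merge 1/50 + 2/25 → 1/10
merge 1/10 + 11/100 → 21/100
merge 7/50 + 7/50 → 7/25
merge 3/20 + 4/25 → 31/100
merge 1/5 + 21/100 → 41/100
merge 7/25 + 31/100 → 59/100
merge 41/100 + 59/100 → 1
L = 1/10 + 21/100 + 7/25 + 31/100 + 41/100 + 59/100 + 1 = 29/10 = 2.9 bits/symbol.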